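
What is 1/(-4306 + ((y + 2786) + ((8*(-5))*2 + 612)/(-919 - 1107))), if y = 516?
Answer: -1013/1017318 ≈ -0.00099576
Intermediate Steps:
1/(-4306 + ((y + 2786) + ((8*(-5))*2 + 612)/(-919 - 1107))) = 1/(-4306 + ((516 + 2786) + ((8*(-5))*2 + 612)/(-919 - 1107))) = 1/(-4306 + (3302 + (-40*2 + 612)/(-2026))) = 1/(-4306 + (3302 + (-80 + 612)*(-1/2026))) = 1/(-4306 + (3302 + 532*(-1/2026))) = 1/(-4306 + (3302 - 266/1013)) = 1/(-4306 + 3344660/1013) = 1/(-1017318/1013) = -1013/1017318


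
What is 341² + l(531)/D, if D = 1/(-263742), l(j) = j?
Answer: -139930721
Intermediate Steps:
D = -1/263742 ≈ -3.7916e-6
341² + l(531)/D = 341² + 531/(-1/263742) = 116281 + 531*(-263742) = 116281 - 140047002 = -139930721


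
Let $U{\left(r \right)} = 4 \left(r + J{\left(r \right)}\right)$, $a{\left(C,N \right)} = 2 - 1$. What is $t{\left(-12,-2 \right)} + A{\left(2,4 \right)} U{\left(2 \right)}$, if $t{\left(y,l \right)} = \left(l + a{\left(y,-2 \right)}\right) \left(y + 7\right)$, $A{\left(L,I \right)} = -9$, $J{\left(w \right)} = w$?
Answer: $-139$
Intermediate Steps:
$a{\left(C,N \right)} = 1$
$U{\left(r \right)} = 8 r$ ($U{\left(r \right)} = 4 \left(r + r\right) = 4 \cdot 2 r = 8 r$)
$t{\left(y,l \right)} = \left(1 + l\right) \left(7 + y\right)$ ($t{\left(y,l \right)} = \left(l + 1\right) \left(y + 7\right) = \left(1 + l\right) \left(7 + y\right)$)
$t{\left(-12,-2 \right)} + A{\left(2,4 \right)} U{\left(2 \right)} = \left(7 - 12 + 7 \left(-2\right) - -24\right) - 9 \cdot 8 \cdot 2 = \left(7 - 12 - 14 + 24\right) - 144 = 5 - 144 = -139$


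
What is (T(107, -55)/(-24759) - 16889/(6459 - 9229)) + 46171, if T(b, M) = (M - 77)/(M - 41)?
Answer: 12667750105889/274329720 ≈ 46177.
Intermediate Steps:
T(b, M) = (-77 + M)/(-41 + M)
(T(107, -55)/(-24759) - 16889/(6459 - 9229)) + 46171 = (((-77 - 55)/(-41 - 55))/(-24759) - 16889/(6459 - 9229)) + 46171 = ((-132/(-96))*(-1/24759) - 16889/(-2770)) + 46171 = (-1/96*(-132)*(-1/24759) - 16889*(-1/2770)) + 46171 = ((11/8)*(-1/24759) + 16889/2770) + 46171 = (-11/198072 + 16889/2770) + 46171 = 1672603769/274329720 + 46171 = 12667750105889/274329720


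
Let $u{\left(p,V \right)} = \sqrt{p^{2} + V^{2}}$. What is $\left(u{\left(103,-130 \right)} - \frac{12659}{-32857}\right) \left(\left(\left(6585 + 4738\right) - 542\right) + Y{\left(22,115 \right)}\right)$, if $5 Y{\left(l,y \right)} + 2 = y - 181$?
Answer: $\frac{681522583}{164285} + \frac{53837 \sqrt{27509}}{5} \approx 1.79 \cdot 10^{6}$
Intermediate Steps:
$Y{\left(l,y \right)} = - \frac{183}{5} + \frac{y}{5}$ ($Y{\left(l,y \right)} = - \frac{2}{5} + \frac{y - 181}{5} = - \frac{2}{5} + \frac{-181 + y}{5} = - \frac{2}{5} + \left(- \frac{181}{5} + \frac{y}{5}\right) = - \frac{183}{5} + \frac{y}{5}$)
$u{\left(p,V \right)} = \sqrt{V^{2} + p^{2}}$
$\left(u{\left(103,-130 \right)} - \frac{12659}{-32857}\right) \left(\left(\left(6585 + 4738\right) - 542\right) + Y{\left(22,115 \right)}\right) = \left(\sqrt{\left(-130\right)^{2} + 103^{2}} - \frac{12659}{-32857}\right) \left(\left(\left(6585 + 4738\right) - 542\right) + \left(- \frac{183}{5} + \frac{1}{5} \cdot 115\right)\right) = \left(\sqrt{16900 + 10609} - - \frac{12659}{32857}\right) \left(\left(11323 - 542\right) + \left(- \frac{183}{5} + 23\right)\right) = \left(\sqrt{27509} + \frac{12659}{32857}\right) \left(10781 - \frac{68}{5}\right) = \left(\frac{12659}{32857} + \sqrt{27509}\right) \frac{53837}{5} = \frac{681522583}{164285} + \frac{53837 \sqrt{27509}}{5}$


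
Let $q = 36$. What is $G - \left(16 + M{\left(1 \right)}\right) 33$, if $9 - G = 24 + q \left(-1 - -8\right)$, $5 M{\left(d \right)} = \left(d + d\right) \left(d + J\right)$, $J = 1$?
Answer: $- \frac{4107}{5} \approx -821.4$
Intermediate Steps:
$M{\left(d \right)} = \frac{2 d \left(1 + d\right)}{5}$ ($M{\left(d \right)} = \frac{\left(d + d\right) \left(d + 1\right)}{5} = \frac{2 d \left(1 + d\right)}{5}$)
$G = -267$ ($G = 9 - \left(24 + 36 \left(-1 - -8\right)\right) = 9 - \left(24 + 36 \left(-1 + 8\right)\right) = 9 - \left(24 + 36 \cdot 7\right) = 9 - \left(24 + 252\right) = 9 - 276 = -267$)
$G - \left(16 + M{\left(1 \right)}\right) 33 = -267 - \left(16 + \frac{2}{5} \cdot 1 \left(1 + 1\right)\right) 33 = -267 - \left(16 + \frac{2}{5} \cdot 1 \cdot 2\right) 33 = -267 - \left(16 + \frac{4}{5}\right) 33 = -267 - \frac{84}{5} \cdot 33 = -267 - \frac{2772}{5} = - \frac{4107}{5}$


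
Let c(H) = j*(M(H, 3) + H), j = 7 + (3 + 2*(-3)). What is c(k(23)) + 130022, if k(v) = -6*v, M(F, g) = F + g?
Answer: 128930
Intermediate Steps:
j = 4 (j = 7 + (3 - 6) = 7 - 3 = 4)
c(H) = 12 + 8*H (c(H) = 4*((H + 3) + H) = 4*((3 + H) + H) = 4*(3 + 2*H) = 12 + 8*H)
c(k(23)) + 130022 = (12 + 8*(-6*23)) + 130022 = (12 + 8*(-138)) + 130022 = (12 - 1104) + 130022 = -1092 + 130022 = 128930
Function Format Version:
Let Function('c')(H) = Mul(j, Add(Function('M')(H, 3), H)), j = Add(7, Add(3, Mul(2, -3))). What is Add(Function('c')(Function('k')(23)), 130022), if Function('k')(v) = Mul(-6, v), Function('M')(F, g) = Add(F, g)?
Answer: 128930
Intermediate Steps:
j = 4 (j = Add(7, Add(3, -6)) = Add(7, -3) = 4)
Function('c')(H) = Add(12, Mul(8, H)) (Function('c')(H) = Mul(4, Add(Add(H, 3), H)) = Mul(4, Add(Add(3, H), H)) = Mul(4, Add(3, Mul(2, H))) = Add(12, Mul(8, H)))
Add(Function('c')(Function('k')(23)), 130022) = Add(Add(12, Mul(8, Mul(-6, 23))), 130022) = Add(Add(12, Mul(8, -138)), 130022) = Add(Add(12, -1104), 130022) = Add(-1092, 130022) = 128930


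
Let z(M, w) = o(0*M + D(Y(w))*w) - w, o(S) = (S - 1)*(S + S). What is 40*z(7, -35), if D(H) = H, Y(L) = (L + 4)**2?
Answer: 90507750200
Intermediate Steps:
Y(L) = (4 + L)**2
o(S) = 2*S*(-1 + S) (o(S) = (-1 + S)*(2*S) = 2*S*(-1 + S))
z(M, w) = -w + 2*w*(4 + w)**2*(-1 + w*(4 + w)**2) (z(M, w) = 2*(0*M + (4 + w)**2*w)*(-1 + (0*M + (4 + w)**2*w)) - w = 2*(0 + w*(4 + w)**2)*(-1 + (0 + w*(4 + w)**2)) - w = 2*(w*(4 + w)**2)*(-1 + w*(4 + w)**2) - w = 2*w*(4 + w)**2*(-1 + w*(4 + w)**2) - w = -w + 2*w*(4 + w)**2*(-1 + w*(4 + w)**2))
40*z(7, -35) = 40*(-35*(-1 + 2*(4 - 35)**2*(-1 - 35*(4 - 35)**2))) = 40*(-35*(-1 + 2*(-31)**2*(-1 - 35*(-31)**2))) = 40*(-35*(-1 + 2*961*(-1 - 35*961))) = 40*(-35*(-1 + 2*961*(-1 - 33635))) = 40*(-35*(-1 + 2*961*(-33636))) = 40*(-35*(-1 - 64648392)) = 40*(-35*(-64648393)) = 40*2262693755 = 90507750200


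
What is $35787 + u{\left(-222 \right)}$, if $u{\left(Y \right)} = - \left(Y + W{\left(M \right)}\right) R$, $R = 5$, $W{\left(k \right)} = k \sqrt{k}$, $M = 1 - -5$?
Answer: $36897 - 30 \sqrt{6} \approx 36824.0$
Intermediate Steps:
$M = 6$ ($M = 1 + 5 = 6$)
$W{\left(k \right)} = k^{\frac{3}{2}}$
$u{\left(Y \right)} = - 30 \sqrt{6} - 5 Y$ ($u{\left(Y \right)} = - \left(Y + 6^{\frac{3}{2}}\right) 5 = - \left(Y + 6 \sqrt{6}\right) 5 = - (5 Y + 30 \sqrt{6}) = - 30 \sqrt{6} - 5 Y$)
$35787 + u{\left(-222 \right)} = 35787 - \left(-1110 + 30 \sqrt{6}\right) = 35787 + \left(- 30 \sqrt{6} + 1110\right) = 35787 + \left(1110 - 30 \sqrt{6}\right) = 36897 - 30 \sqrt{6}$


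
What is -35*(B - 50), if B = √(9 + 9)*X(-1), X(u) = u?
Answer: 1750 + 105*√2 ≈ 1898.5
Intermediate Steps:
B = -3*√2 (B = √(9 + 9)*(-1) = √18*(-1) = (3*√2)*(-1) = -3*√2 ≈ -4.2426)
-35*(B - 50) = -35*(-3*√2 - 50) = -35*(-50 - 3*√2) = 1750 + 105*√2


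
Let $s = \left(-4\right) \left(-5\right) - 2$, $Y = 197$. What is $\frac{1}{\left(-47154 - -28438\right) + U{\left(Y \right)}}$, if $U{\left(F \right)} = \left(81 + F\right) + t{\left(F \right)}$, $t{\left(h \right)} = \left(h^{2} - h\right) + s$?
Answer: $\frac{1}{20192} \approx 4.9525 \cdot 10^{-5}$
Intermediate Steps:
$s = 18$ ($s = 20 - 2 = 18$)
$t{\left(h \right)} = 18 + h^{2} - h$ ($t{\left(h \right)} = \left(h^{2} - h\right) + 18 = 18 + h^{2} - h$)
$U{\left(F \right)} = 99 + F^{2}$ ($U{\left(F \right)} = \left(81 + F\right) + \left(18 + F^{2} - F\right) = 99 + F^{2}$)
$\frac{1}{\left(-47154 - -28438\right) + U{\left(Y \right)}} = \frac{1}{\left(-47154 - -28438\right) + \left(99 + 197^{2}\right)} = \frac{1}{\left(-47154 + 28438\right) + \left(99 + 38809\right)} = \frac{1}{-18716 + 38908} = \frac{1}{20192}$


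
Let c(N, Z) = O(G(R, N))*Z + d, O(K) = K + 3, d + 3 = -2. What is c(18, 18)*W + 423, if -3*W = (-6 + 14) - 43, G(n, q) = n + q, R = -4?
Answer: 11804/3 ≈ 3934.7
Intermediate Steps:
d = -5 (d = -3 - 2 = -5)
O(K) = 3 + K
c(N, Z) = -5 + Z*(-1 + N) (c(N, Z) = (3 + (-4 + N))*Z - 5 = (-1 + N)*Z - 5 = Z*(-1 + N) - 5 = -5 + Z*(-1 + N))
W = 35/3 (W = -((-6 + 14) - 43)/3 = -(8 - 43)/3 = -⅓*(-35) = 35/3 ≈ 11.667)
c(18, 18)*W + 423 = (-5 + 18*(-1 + 18))*(35/3) + 423 = (-5 + 18*17)*(35/3) + 423 = (-5 + 306)*(35/3) + 423 = 301*(35/3) + 423 = 10535/3 + 423 = 11804/3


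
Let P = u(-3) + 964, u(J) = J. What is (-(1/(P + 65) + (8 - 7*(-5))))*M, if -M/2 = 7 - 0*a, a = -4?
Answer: 308833/513 ≈ 602.01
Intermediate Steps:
M = -14 (M = -2*(7 - 0*(-4)) = -2*(7 - 1*0) = -2*(7 + 0) = -2*7 = -14)
P = 961 (P = -3 + 964 = 961)
(-(1/(P + 65) + (8 - 7*(-5))))*M = -(1/(961 + 65) + (8 - 7*(-5)))*(-14) = -(1/1026 + (8 + 35))*(-14) = -(1/1026 + 43)*(-14) = -1*44119/1026*(-14) = -44119/1026*(-14) = 308833/513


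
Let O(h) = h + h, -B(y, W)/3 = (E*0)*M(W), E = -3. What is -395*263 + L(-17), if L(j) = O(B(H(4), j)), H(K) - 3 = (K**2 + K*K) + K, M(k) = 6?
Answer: -103885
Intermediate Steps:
H(K) = 3 + K + 2*K**2 (H(K) = 3 + ((K**2 + K*K) + K) = 3 + ((K**2 + K**2) + K) = 3 + (2*K**2 + K) = 3 + (K + 2*K**2) = 3 + K + 2*K**2)
B(y, W) = 0 (B(y, W) = -3*(-3*0)*6 = -0*6 = -3*0 = 0)
O(h) = 2*h
L(j) = 0 (L(j) = 2*0 = 0)
-395*263 + L(-17) = -395*263 + 0 = -103885 + 0 = -103885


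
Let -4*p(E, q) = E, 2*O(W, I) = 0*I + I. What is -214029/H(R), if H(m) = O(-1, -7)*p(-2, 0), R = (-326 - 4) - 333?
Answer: 856116/7 ≈ 1.2230e+5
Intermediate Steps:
O(W, I) = I/2 (O(W, I) = (0*I + I)/2 = (0 + I)/2 = I/2)
p(E, q) = -E/4
R = -663 (R = -330 - 333 = -663)
H(m) = -7/4 (H(m) = ((½)*(-7))*(-¼*(-2)) = -7/2*½ = -7/4)
-214029/H(R) = -214029/(-7/4) = -214029*(-4/7) = 856116/7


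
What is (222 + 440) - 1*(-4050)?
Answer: 4712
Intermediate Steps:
(222 + 440) - 1*(-4050) = 662 + 4050 = 4712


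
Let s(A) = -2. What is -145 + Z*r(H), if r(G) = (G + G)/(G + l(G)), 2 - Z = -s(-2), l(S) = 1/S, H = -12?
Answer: -145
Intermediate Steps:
Z = 0 (Z = 2 - (-1)*(-2) = 2 - 1*2 = 2 - 2 = 0)
r(G) = 2*G/(G + 1/G) (r(G) = (G + G)/(G + 1/G) = (2*G)/(G + 1/G) = 2*G/(G + 1/G))
-145 + Z*r(H) = -145 + 0*(2*(-12)**2/(1 + (-12)**2)) = -145 + 0*(2*144/(1 + 144)) = -145 + 0*(2*144/145) = -145 + 0*(2*144*(1/145)) = -145 + 0*(288/145) = -145 + 0 = -145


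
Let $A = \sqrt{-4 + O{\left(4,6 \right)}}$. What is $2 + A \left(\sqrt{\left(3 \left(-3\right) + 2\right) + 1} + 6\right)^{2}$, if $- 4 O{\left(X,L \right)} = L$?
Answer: $2 - 12 \sqrt{33} + 15 i \sqrt{22} \approx -66.935 + 70.356 i$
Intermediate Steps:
$O{\left(X,L \right)} = - \frac{L}{4}$
$A = \frac{i \sqrt{22}}{2}$ ($A = \sqrt{-4 - \frac{3}{2}} = \sqrt{- \frac{11}{2}} = \frac{i \sqrt{22}}{2} \approx 2.3452 i$)
$2 + A \left(\sqrt{\left(3 \left(-3\right) + 2\right) + 1} + 6\right)^{2} = 2 + \frac{i \sqrt{22}}{2} \left(\sqrt{\left(3 \left(-3\right) + 2\right) + 1} + 6\right)^{2} = 2 + \frac{i \sqrt{22}}{2} \left(\sqrt{\left(-9 + 2\right) + 1} + 6\right)^{2} = 2 + \frac{i \sqrt{22}}{2} \left(\sqrt{-7 + 1} + 6\right)^{2} = 2 + \frac{i \sqrt{22}}{2} \left(\sqrt{-6} + 6\right)^{2} = 2 + \frac{i \sqrt{22}}{2} \left(i \sqrt{6} + 6\right)^{2} = 2 + \frac{i \sqrt{22}}{2} \left(6 + i \sqrt{6}\right)^{2} = 2 + \frac{i \sqrt{22} \left(6 + i \sqrt{6}\right)^{2}}{2}$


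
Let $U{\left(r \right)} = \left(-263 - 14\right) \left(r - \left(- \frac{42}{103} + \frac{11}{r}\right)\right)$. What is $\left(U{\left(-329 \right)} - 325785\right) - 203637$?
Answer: $- \frac{14856440770}{33887} \approx -4.3841 \cdot 10^{5}$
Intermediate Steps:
$U{\left(r \right)} = - \frac{11634}{103} - 277 r + \frac{3047}{r}$ ($U{\left(r \right)} = - 277 \left(r - \left(- \frac{42}{103} + \frac{11}{r}\right)\right) = - 277 \left(r + \left(- \frac{11}{r} + \frac{42}{103}\right)\right) = - 277 \left(r + \left(\frac{42}{103} - \frac{11}{r}\right)\right) = - 277 \left(\frac{42}{103} + r - \frac{11}{r}\right) = - \frac{11634}{103} - 277 r + \frac{3047}{r}$)
$\left(U{\left(-329 \right)} - 325785\right) - 203637 = \left(\left(- \frac{11634}{103} - -91133 + \frac{3047}{-329}\right) - 325785\right) - 203637 = \left(\left(- \frac{11634}{103} + 91133 + 3047 \left(- \frac{1}{329}\right)\right) - 325785\right) - 203637 = \left(\left(- \frac{11634}{103} + 91133 - \frac{3047}{329}\right) - 325785\right) - 203637 = \left(\frac{3084082544}{33887} - 325785\right) - 203637 = - \frac{7955793751}{33887} - 203637 = - \frac{14856440770}{33887}$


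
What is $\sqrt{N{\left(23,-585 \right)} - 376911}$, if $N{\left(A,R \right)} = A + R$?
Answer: $i \sqrt{377473} \approx 614.39 i$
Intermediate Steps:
$\sqrt{N{\left(23,-585 \right)} - 376911} = \sqrt{\left(23 - 585\right) - 376911} = \sqrt{-562 - 376911} = \sqrt{-377473} = i \sqrt{377473}$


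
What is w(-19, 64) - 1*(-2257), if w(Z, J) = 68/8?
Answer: 4531/2 ≈ 2265.5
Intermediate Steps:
w(Z, J) = 17/2 (w(Z, J) = 68*(⅛) = 17/2)
w(-19, 64) - 1*(-2257) = 17/2 - 1*(-2257) = 17/2 + 2257 = 4531/2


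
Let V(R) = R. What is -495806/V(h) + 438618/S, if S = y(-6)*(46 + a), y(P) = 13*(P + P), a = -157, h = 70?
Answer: -712889453/101010 ≈ -7057.6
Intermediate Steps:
y(P) = 26*P (y(P) = 13*(2*P) = 26*P)
S = 17316 (S = (26*(-6))*(46 - 157) = -156*(-111) = 17316)
-495806/V(h) + 438618/S = -495806/70 + 438618/17316 = -495806*1/70 + 438618*(1/17316) = -247903/35 + 73103/2886 = -712889453/101010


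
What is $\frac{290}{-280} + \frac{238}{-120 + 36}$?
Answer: $- \frac{325}{84} \approx -3.869$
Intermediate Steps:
$\frac{290}{-280} + \frac{238}{-120 + 36} = 290 \left(- \frac{1}{280}\right) + \frac{238}{-84} = - \frac{29}{28} + 238 \left(- \frac{1}{84}\right) = - \frac{29}{28} - \frac{17}{6} = - \frac{325}{84}$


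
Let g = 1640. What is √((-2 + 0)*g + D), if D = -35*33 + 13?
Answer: I*√4422 ≈ 66.498*I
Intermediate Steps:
D = -1142 (D = -1155 + 13 = -1142)
√((-2 + 0)*g + D) = √((-2 + 0)*1640 - 1142) = √(-2*1640 - 1142) = √(-3280 - 1142) = √(-4422) = I*√4422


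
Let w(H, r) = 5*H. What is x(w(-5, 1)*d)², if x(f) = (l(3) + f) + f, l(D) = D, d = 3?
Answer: 21609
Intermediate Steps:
x(f) = 3 + 2*f (x(f) = (3 + f) + f = 3 + 2*f)
x(w(-5, 1)*d)² = (3 + 2*((5*(-5))*3))² = (3 + 2*(-25*3))² = (3 + 2*(-75))² = (3 - 150)² = (-147)² = 21609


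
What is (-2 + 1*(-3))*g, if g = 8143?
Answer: -40715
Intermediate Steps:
(-2 + 1*(-3))*g = (-2 + 1*(-3))*8143 = (-2 - 3)*8143 = -5*8143 = -40715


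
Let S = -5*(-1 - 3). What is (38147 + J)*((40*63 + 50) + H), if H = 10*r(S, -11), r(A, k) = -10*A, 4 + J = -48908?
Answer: -6136050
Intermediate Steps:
J = -48912 (J = -4 - 48908 = -48912)
S = 20 (S = -5*(-4) = 20)
H = -2000 (H = 10*(-10*20) = 10*(-200) = -2000)
(38147 + J)*((40*63 + 50) + H) = (38147 - 48912)*((40*63 + 50) - 2000) = -10765*((2520 + 50) - 2000) = -10765*(2570 - 2000) = -10765*570 = -6136050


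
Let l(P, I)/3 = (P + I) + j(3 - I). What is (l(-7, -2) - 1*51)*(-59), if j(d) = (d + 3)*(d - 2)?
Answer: 354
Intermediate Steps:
j(d) = (-2 + d)*(3 + d) (j(d) = (3 + d)*(-2 + d) = (-2 + d)*(3 + d))
l(P, I) = -9 + 3*P + 3*(3 - I)² (l(P, I) = 3*((P + I) + (-6 + (3 - I) + (3 - I)²)) = 3*((I + P) + (-3 + (3 - I)² - I)) = 3*(-3 + P + (3 - I)²) = -9 + 3*P + 3*(3 - I)²)
(l(-7, -2) - 1*51)*(-59) = ((-9 + 3*(-7) + 3*(-3 - 2)²) - 1*51)*(-59) = ((-9 - 21 + 3*(-5)²) - 51)*(-59) = ((-9 - 21 + 3*25) - 51)*(-59) = ((-9 - 21 + 75) - 51)*(-59) = (45 - 51)*(-59) = -6*(-59) = 354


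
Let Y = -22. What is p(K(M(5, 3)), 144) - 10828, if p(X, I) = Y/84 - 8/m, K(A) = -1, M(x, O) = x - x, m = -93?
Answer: -14098285/1302 ≈ -10828.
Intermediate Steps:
M(x, O) = 0
p(X, I) = -229/1302 (p(X, I) = -22/84 - 8/(-93) = -22*1/84 - 8*(-1/93) = -11/42 + 8/93 = -229/1302)
p(K(M(5, 3)), 144) - 10828 = -229/1302 - 10828 = -14098285/1302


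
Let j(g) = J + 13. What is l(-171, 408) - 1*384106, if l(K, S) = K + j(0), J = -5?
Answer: -384269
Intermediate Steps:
j(g) = 8 (j(g) = -5 + 13 = 8)
l(K, S) = 8 + K (l(K, S) = K + 8 = 8 + K)
l(-171, 408) - 1*384106 = (8 - 171) - 1*384106 = -163 - 384106 = -384269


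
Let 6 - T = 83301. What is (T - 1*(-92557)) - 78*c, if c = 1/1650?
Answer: 2547037/275 ≈ 9262.0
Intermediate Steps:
c = 1/1650 ≈ 0.00060606
T = -83295 (T = 6 - 1*83301 = 6 - 83301 = -83295)
(T - 1*(-92557)) - 78*c = (-83295 - 1*(-92557)) - 78*1/1650 = (-83295 + 92557) - 13/275 = 9262 - 13/275 = 2547037/275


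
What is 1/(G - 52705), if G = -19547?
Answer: -1/72252 ≈ -1.3840e-5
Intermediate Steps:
1/(G - 52705) = 1/(-19547 - 52705) = 1/(-72252) = -1/72252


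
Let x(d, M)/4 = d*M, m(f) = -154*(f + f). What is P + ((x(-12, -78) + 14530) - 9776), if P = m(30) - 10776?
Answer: -11518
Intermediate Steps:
m(f) = -308*f
P = -20016 (P = -308*30 - 10776 = -9240 - 10776 = -20016)
x(d, M) = 4*M*d (x(d, M) = 4*(d*M) = 4*(M*d) = 4*M*d)
P + ((x(-12, -78) + 14530) - 9776) = -20016 + ((4*(-78)*(-12) + 14530) - 9776) = -20016 + ((3744 + 14530) - 9776) = -20016 + (18274 - 9776) = -20016 + 8498 = -11518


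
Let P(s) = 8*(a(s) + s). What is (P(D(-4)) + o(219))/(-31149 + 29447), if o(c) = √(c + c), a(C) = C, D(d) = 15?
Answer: -120/851 - √438/1702 ≈ -0.15331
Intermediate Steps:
o(c) = √2*√c (o(c) = √(2*c) = √2*√c)
P(s) = 16*s (P(s) = 8*(s + s) = 8*(2*s) = 16*s)
(P(D(-4)) + o(219))/(-31149 + 29447) = (16*15 + √2*√219)/(-31149 + 29447) = (240 + √438)/(-1702) = (240 + √438)*(-1/1702) = -120/851 - √438/1702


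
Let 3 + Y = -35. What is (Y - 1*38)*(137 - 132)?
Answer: -380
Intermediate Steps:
Y = -38 (Y = -3 - 35 = -38)
(Y - 1*38)*(137 - 132) = (-38 - 1*38)*(137 - 132) = (-38 - 38)*5 = -76*5 = -380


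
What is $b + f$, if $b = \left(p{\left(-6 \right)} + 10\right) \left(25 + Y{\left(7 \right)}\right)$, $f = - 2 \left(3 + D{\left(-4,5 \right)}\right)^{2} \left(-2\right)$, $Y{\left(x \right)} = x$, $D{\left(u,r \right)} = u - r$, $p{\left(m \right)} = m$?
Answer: $272$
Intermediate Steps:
$f = 144$ ($f = - 2 \left(3 - 9\right)^{2} \left(-2\right) = - 2 \left(-6\right)^{2} \left(-2\right) = \left(-2\right) 36 \left(-2\right) = \left(-72\right) \left(-2\right) = 144$)
$b = 128$ ($b = \left(-6 + 10\right) \left(25 + 7\right) = 4 \cdot 32 = 128$)
$b + f = 128 + 144 = 272$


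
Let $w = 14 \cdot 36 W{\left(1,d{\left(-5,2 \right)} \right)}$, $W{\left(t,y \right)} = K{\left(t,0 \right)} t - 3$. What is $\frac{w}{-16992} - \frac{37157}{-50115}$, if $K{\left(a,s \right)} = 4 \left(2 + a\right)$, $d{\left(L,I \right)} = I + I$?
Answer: $\frac{5611807}{11827140} \approx 0.47449$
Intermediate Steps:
$d{\left(L,I \right)} = 2 I$
$K{\left(a,s \right)} = 8 + 4 a$
$W{\left(t,y \right)} = -3 + t \left(8 + 4 t\right)$ ($W{\left(t,y \right)} = \left(8 + 4 t\right) t - 3 = t \left(8 + 4 t\right) - 3 = -3 + t \left(8 + 4 t\right)$)
$w = 4536$ ($w = 14 \cdot 36 \left(-3 + 4 \cdot 1 \left(2 + 1\right)\right) = 504 \left(-3 + 4 \cdot 1 \cdot 3\right) = 504 \left(-3 + 12\right) = 504 \cdot 9 = 4536$)
$\frac{w}{-16992} - \frac{37157}{-50115} = \frac{4536}{-16992} - \frac{37157}{-50115} = 4536 \left(- \frac{1}{16992}\right) - - \frac{37157}{50115} = - \frac{63}{236} + \frac{37157}{50115} = \frac{5611807}{11827140}$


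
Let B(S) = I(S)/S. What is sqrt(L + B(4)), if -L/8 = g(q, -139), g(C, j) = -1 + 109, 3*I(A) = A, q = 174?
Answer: I*sqrt(7773)/3 ≈ 29.388*I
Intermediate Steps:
I(A) = A/3
g(C, j) = 108
L = -864 (L = -8*108 = -864)
B(S) = 1/3 (B(S) = (S/3)/S = 1/3)
sqrt(L + B(4)) = sqrt(-864 + 1/3) = sqrt(-2591/3) = I*sqrt(7773)/3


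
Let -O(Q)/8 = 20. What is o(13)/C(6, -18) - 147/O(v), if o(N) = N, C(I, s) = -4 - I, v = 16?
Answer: -61/160 ≈ -0.38125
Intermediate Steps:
O(Q) = -160 (O(Q) = -8*20 = -160)
o(13)/C(6, -18) - 147/O(v) = 13/(-4 - 1*6) - 147/(-160) = 13/(-4 - 6) - 147*(-1/160) = 13/(-10) + 147/160 = 13*(-⅒) + 147/160 = -13/10 + 147/160 = -61/160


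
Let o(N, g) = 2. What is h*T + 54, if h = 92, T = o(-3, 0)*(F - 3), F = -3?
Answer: -1050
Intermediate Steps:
T = -12 (T = 2*(-3 - 3) = 2*(-6) = -12)
h*T + 54 = 92*(-12) + 54 = -1104 + 54 = -1050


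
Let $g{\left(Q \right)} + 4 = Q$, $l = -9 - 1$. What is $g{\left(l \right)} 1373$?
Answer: $-19222$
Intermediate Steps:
$l = -10$ ($l = -9 - 1 = -10$)
$g{\left(Q \right)} = -4 + Q$
$g{\left(l \right)} 1373 = \left(-4 - 10\right) 1373 = \left(-14\right) 1373 = -19222$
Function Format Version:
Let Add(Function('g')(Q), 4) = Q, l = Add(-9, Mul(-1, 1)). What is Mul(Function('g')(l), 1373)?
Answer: -19222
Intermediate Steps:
l = -10 (l = Add(-9, -1) = -10)
Function('g')(Q) = Add(-4, Q)
Mul(Function('g')(l), 1373) = Mul(Add(-4, -10), 1373) = Mul(-14, 1373) = -19222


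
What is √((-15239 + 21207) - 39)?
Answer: 77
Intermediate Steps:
√((-15239 + 21207) - 39) = √(5968 - 39) = √5929 = 77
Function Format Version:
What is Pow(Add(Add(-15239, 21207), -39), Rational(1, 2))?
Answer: 77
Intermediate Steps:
Pow(Add(Add(-15239, 21207), -39), Rational(1, 2)) = Pow(Add(5968, -39), Rational(1, 2)) = Pow(5929, Rational(1, 2)) = 77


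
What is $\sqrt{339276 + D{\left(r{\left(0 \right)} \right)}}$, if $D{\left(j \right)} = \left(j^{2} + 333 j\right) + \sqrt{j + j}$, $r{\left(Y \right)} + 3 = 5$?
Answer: $6 \sqrt{9443} \approx 583.05$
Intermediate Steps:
$r{\left(Y \right)} = 2$ ($r{\left(Y \right)} = -3 + 5 = 2$)
$D{\left(j \right)} = j^{2} + 333 j + \sqrt{2} \sqrt{j}$ ($D{\left(j \right)} = \left(j^{2} + 333 j\right) + \sqrt{2 j} = \left(j^{2} + 333 j\right) + \sqrt{2} \sqrt{j} = j^{2} + 333 j + \sqrt{2} \sqrt{j}$)
$\sqrt{339276 + D{\left(r{\left(0 \right)} \right)}} = \sqrt{339276 + \left(2^{2} + 333 \cdot 2 + \sqrt{2} \sqrt{2}\right)} = \sqrt{339276 + \left(4 + 666 + 2\right)} = \sqrt{339276 + 672} = \sqrt{339948} = 6 \sqrt{9443}$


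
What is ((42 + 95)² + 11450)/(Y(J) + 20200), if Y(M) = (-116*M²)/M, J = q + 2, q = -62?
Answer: 4317/3880 ≈ 1.1126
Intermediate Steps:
J = -60 (J = -62 + 2 = -60)
Y(M) = -116*M
((42 + 95)² + 11450)/(Y(J) + 20200) = ((42 + 95)² + 11450)/(-116*(-60) + 20200) = (137² + 11450)/(6960 + 20200) = (18769 + 11450)/27160 = 30219*(1/27160) = 4317/3880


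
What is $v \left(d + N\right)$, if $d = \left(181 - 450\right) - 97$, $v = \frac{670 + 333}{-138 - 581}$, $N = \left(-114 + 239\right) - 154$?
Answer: $\frac{396185}{719} \approx 551.02$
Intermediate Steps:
$N = -29$ ($N = 125 - 154 = -29$)
$v = - \frac{1003}{719}$ ($v = \frac{1003}{-719} = 1003 \left(- \frac{1}{719}\right) = - \frac{1003}{719} \approx -1.395$)
$d = -366$ ($d = -269 - 97 = -366$)
$v \left(d + N\right) = - \frac{1003 \left(-366 - 29\right)}{719} = \left(- \frac{1003}{719}\right) \left(-395\right) = \frac{396185}{719}$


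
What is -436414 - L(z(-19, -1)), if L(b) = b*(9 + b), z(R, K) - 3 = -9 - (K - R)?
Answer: -436774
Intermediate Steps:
z(R, K) = -6 + R - K (z(R, K) = 3 + (-9 - (K - R)) = 3 + (-9 + (R - K)) = 3 + (-9 + R - K) = -6 + R - K)
-436414 - L(z(-19, -1)) = -436414 - (-6 - 19 - 1*(-1))*(9 + (-6 - 19 - 1*(-1))) = -436414 - (-6 - 19 + 1)*(9 + (-6 - 19 + 1)) = -436414 - (-24)*(9 - 24) = -436414 - (-24)*(-15) = -436414 - 1*360 = -436414 - 360 = -436774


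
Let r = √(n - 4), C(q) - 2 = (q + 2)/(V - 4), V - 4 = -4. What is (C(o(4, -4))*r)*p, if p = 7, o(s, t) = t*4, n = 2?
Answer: 77*I*√2/2 ≈ 54.447*I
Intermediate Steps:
V = 0 (V = 4 - 4 = 0)
o(s, t) = 4*t
C(q) = 3/2 - q/4 (C(q) = 2 + (q + 2)/(0 - 4) = 2 + (2 + q)/(-4) = 2 + (2 + q)*(-¼) = 2 + (-½ - q/4) = 3/2 - q/4)
r = I*√2 (r = √(2 - 4) = √(-2) = I*√2 ≈ 1.4142*I)
(C(o(4, -4))*r)*p = ((3/2 - (-4))*(I*√2))*7 = ((3/2 - ¼*(-16))*(I*√2))*7 = ((3/2 + 4)*(I*√2))*7 = (11*(I*√2)/2)*7 = (11*I*√2/2)*7 = 77*I*√2/2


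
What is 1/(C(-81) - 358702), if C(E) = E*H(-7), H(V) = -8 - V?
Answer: -1/358621 ≈ -2.7885e-6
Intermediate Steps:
C(E) = -E (C(E) = E*(-8 - 1*(-7)) = E*(-8 + 7) = E*(-1) = -E)
1/(C(-81) - 358702) = 1/(-1*(-81) - 358702) = 1/(81 - 358702) = 1/(-358621) = -1/358621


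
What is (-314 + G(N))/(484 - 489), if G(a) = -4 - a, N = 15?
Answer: 333/5 ≈ 66.600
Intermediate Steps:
(-314 + G(N))/(484 - 489) = (-314 + (-4 - 1*15))/(484 - 489) = (-314 + (-4 - 15))/(-5) = (-314 - 19)*(-⅕) = -333*(-⅕) = 333/5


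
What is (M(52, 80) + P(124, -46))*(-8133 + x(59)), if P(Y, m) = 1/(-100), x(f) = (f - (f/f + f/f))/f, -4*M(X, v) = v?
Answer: 96005979/590 ≈ 1.6272e+5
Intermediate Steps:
M(X, v) = -v/4
x(f) = (-2 + f)/f (x(f) = (f - (1 + 1))/f = (f - 1*2)/f = (f - 2)/f = (-2 + f)/f)
P(Y, m) = -1/100
(M(52, 80) + P(124, -46))*(-8133 + x(59)) = (-¼*80 - 1/100)*(-8133 + (-2 + 59)/59) = (-20 - 1/100)*(-8133 + (1/59)*57) = -2001*(-8133 + 57/59)/100 = -2001/100*(-479790/59) = 96005979/590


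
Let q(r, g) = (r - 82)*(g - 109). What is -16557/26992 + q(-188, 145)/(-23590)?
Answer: -1831677/9096304 ≈ -0.20136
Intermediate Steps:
q(r, g) = (-109 + g)*(-82 + r) (q(r, g) = (-82 + r)*(-109 + g) = (-109 + g)*(-82 + r))
-16557/26992 + q(-188, 145)/(-23590) = -16557/26992 + (8938 - 109*(-188) - 82*145 + 145*(-188))/(-23590) = -16557*1/26992 + (8938 + 20492 - 11890 - 27260)*(-1/23590) = -16557/26992 - 9720*(-1/23590) = -16557/26992 + 972/2359 = -1831677/9096304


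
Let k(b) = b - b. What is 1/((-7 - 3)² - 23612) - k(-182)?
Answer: -1/23512 ≈ -4.2531e-5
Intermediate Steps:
k(b) = 0
1/((-7 - 3)² - 23612) - k(-182) = 1/((-7 - 3)² - 23612) - 1*0 = 1/((-10)² - 23612) + 0 = 1/(100 - 23612) + 0 = 1/(-23512) + 0 = -1/23512 + 0 = -1/23512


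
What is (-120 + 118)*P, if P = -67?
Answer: 134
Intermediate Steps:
(-120 + 118)*P = (-120 + 118)*(-67) = -2*(-67) = 134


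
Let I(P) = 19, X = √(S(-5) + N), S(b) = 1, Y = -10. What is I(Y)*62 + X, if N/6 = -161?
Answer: 1178 + I*√965 ≈ 1178.0 + 31.064*I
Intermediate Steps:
N = -966 (N = 6*(-161) = -966)
X = I*√965 (X = √(1 - 966) = √(-965) = I*√965 ≈ 31.064*I)
I(Y)*62 + X = 19*62 + I*√965 = 1178 + I*√965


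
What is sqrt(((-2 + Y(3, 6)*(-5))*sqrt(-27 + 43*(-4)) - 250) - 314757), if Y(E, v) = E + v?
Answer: sqrt(-315007 - 47*I*sqrt(199)) ≈ 0.591 - 561.25*I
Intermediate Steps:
sqrt(((-2 + Y(3, 6)*(-5))*sqrt(-27 + 43*(-4)) - 250) - 314757) = sqrt(((-2 + (3 + 6)*(-5))*sqrt(-27 + 43*(-4)) - 250) - 314757) = sqrt(((-2 + 9*(-5))*sqrt(-27 - 172) - 250) - 314757) = sqrt(((-2 - 45)*sqrt(-199) - 250) - 314757) = sqrt((-47*I*sqrt(199) - 250) - 314757) = sqrt((-250 - 47*I*sqrt(199)) - 314757) = sqrt(-315007 - 47*I*sqrt(199))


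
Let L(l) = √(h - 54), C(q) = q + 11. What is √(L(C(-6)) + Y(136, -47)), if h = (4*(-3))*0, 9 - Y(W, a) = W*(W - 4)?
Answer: √(-17943 + 3*I*√6) ≈ 0.027 + 133.95*I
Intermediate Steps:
Y(W, a) = 9 - W*(-4 + W) (Y(W, a) = 9 - W*(W - 4) = 9 - W*(-4 + W))
h = 0 (h = -12*0 = 0)
C(q) = 11 + q
L(l) = 3*I*√6 (L(l) = √(0 - 54) = √(-54) = 3*I*√6)
√(L(C(-6)) + Y(136, -47)) = √(3*I*√6 + (9 - 1*136² + 4*136)) = √(3*I*√6 + (9 - 1*18496 + 544)) = √(3*I*√6 + (9 - 18496 + 544)) = √(3*I*√6 - 17943) = √(-17943 + 3*I*√6)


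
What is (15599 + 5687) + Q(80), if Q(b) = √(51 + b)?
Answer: 21286 + √131 ≈ 21297.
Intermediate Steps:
(15599 + 5687) + Q(80) = (15599 + 5687) + √(51 + 80) = 21286 + √131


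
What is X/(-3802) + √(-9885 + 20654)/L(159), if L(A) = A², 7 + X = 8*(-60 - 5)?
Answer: 527/3802 + 11*√89/25281 ≈ 0.14272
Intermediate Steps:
X = -527 (X = -7 + 8*(-60 - 5) = -7 + 8*(-65) = -7 - 520 = -527)
X/(-3802) + √(-9885 + 20654)/L(159) = -527/(-3802) + √(-9885 + 20654)/(159²) = -527*(-1/3802) + √10769/25281 = 527/3802 + (11*√89)*(1/25281) = 527/3802 + 11*√89/25281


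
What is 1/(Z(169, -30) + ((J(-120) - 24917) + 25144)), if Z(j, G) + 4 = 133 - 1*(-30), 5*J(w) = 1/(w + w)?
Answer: 1200/463199 ≈ 0.0025907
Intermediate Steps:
J(w) = 1/(10*w) (J(w) = 1/(5*(w + w)) = 1/(5*((2*w))) = (1/(2*w))/5 = 1/(10*w))
Z(j, G) = 159 (Z(j, G) = -4 + (133 - 1*(-30)) = -4 + (133 + 30) = -4 + 163 = 159)
1/(Z(169, -30) + ((J(-120) - 24917) + 25144)) = 1/(159 + (((1/10)/(-120) - 24917) + 25144)) = 1/(159 + (((1/10)*(-1/120) - 24917) + 25144)) = 1/(159 + ((-1/1200 - 24917) + 25144)) = 1/(159 + (-29900401/1200 + 25144)) = 1/(159 + 272399/1200) = 1/(463199/1200) = 1200/463199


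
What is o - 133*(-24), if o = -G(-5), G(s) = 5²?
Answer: 3167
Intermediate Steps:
G(s) = 25
o = -25 (o = -1*25 = -25)
o - 133*(-24) = -25 - 133*(-24) = -25 + 3192 = 3167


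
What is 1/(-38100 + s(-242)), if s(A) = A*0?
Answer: -1/38100 ≈ -2.6247e-5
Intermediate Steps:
s(A) = 0
1/(-38100 + s(-242)) = 1/(-38100 + 0) = 1/(-38100) = -1/38100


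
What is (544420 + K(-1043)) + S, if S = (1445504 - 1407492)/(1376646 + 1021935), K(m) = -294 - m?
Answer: 76919531953/141093 ≈ 5.4517e+5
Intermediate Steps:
S = 2236/141093 (S = 38012/2398581 = 38012*(1/2398581) = 2236/141093 ≈ 0.015848)
(544420 + K(-1043)) + S = (544420 + (-294 - 1*(-1043))) + 2236/141093 = (544420 + (-294 + 1043)) + 2236/141093 = (544420 + 749) + 2236/141093 = 545169 + 2236/141093 = 76919531953/141093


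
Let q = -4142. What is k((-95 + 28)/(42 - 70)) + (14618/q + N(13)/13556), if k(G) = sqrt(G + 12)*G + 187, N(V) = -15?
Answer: 5150815143/28074476 + 67*sqrt(2821)/392 ≈ 192.55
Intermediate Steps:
k(G) = 187 + G*sqrt(12 + G) (k(G) = sqrt(12 + G)*G + 187 = G*sqrt(12 + G) + 187 = 187 + G*sqrt(12 + G))
k((-95 + 28)/(42 - 70)) + (14618/q + N(13)/13556) = (187 + ((-95 + 28)/(42 - 70))*sqrt(12 + (-95 + 28)/(42 - 70))) + (14618/(-4142) - 15/13556) = (187 + (-67/(-28))*sqrt(12 - 67/(-28))) + (14618*(-1/4142) - 15*1/13556) = (187 + (-67*(-1/28))*sqrt(12 - 67*(-1/28))) + (-7309/2071 - 15/13556) = (187 + 67*sqrt(12 + 67/28)/28) - 99111869/28074476 = (187 + 67*sqrt(403/28)/28) - 99111869/28074476 = (187 + 67*(sqrt(2821)/14)/28) - 99111869/28074476 = (187 + 67*sqrt(2821)/392) - 99111869/28074476 = 5150815143/28074476 + 67*sqrt(2821)/392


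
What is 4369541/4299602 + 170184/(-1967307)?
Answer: 2621501709773/2819545703938 ≈ 0.92976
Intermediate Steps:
4369541/4299602 + 170184/(-1967307) = 4369541*(1/4299602) + 170184*(-1/1967307) = 4369541/4299602 - 56728/655769 = 2621501709773/2819545703938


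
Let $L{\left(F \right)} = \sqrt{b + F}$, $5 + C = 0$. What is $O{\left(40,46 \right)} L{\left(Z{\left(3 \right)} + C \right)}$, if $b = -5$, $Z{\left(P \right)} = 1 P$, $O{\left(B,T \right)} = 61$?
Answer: $61 i \sqrt{7} \approx 161.39 i$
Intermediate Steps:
$Z{\left(P \right)} = P$
$C = -5$ ($C = -5 + 0 = -5$)
$L{\left(F \right)} = \sqrt{-5 + F}$
$O{\left(40,46 \right)} L{\left(Z{\left(3 \right)} + C \right)} = 61 \sqrt{-5 + \left(3 - 5\right)} = 61 \sqrt{-5 - 2} = 61 \sqrt{-7} = 61 i \sqrt{7}$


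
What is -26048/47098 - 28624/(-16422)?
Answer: 230093224/193360839 ≈ 1.1900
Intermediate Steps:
-26048/47098 - 28624/(-16422) = -26048*1/47098 - 28624*(-1/16422) = -13024/23549 + 14312/8211 = 230093224/193360839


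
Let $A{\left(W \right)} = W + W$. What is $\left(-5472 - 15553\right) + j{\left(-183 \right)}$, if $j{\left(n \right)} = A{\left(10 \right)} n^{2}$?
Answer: $648755$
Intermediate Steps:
$A{\left(W \right)} = 2 W$
$j{\left(n \right)} = 20 n^{2}$ ($j{\left(n \right)} = 2 \cdot 10 n^{2} = 20 n^{2}$)
$\left(-5472 - 15553\right) + j{\left(-183 \right)} = \left(-5472 - 15553\right) + 20 \left(-183\right)^{2} = -21025 + 20 \cdot 33489 = -21025 + 669780 = 648755$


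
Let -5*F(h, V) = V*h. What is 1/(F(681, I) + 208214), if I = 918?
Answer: 5/415912 ≈ 1.2022e-5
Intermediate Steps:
F(h, V) = -V*h/5
1/(F(681, I) + 208214) = 1/(-⅕*918*681 + 208214) = 1/(-625158/5 + 208214) = 1/(415912/5) = 5/415912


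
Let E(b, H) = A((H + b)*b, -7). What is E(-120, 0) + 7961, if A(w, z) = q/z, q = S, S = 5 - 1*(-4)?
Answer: 55718/7 ≈ 7959.7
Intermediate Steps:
S = 9 (S = 5 + 4 = 9)
q = 9
A(w, z) = 9/z
E(b, H) = -9/7 (E(b, H) = 9/(-7) = 9*(-1/7) = -9/7)
E(-120, 0) + 7961 = -9/7 + 7961 = 55718/7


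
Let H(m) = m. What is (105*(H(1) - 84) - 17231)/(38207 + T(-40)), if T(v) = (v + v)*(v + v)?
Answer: -25946/44607 ≈ -0.58166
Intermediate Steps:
T(v) = 4*v² (T(v) = (2*v)*(2*v) = 4*v²)
(105*(H(1) - 84) - 17231)/(38207 + T(-40)) = (105*(1 - 84) - 17231)/(38207 + 4*(-40)²) = (105*(-83) - 17231)/(38207 + 4*1600) = (-8715 - 17231)/(38207 + 6400) = -25946/44607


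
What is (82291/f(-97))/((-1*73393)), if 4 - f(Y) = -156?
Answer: -82291/11742880 ≈ -0.0070077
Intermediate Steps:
f(Y) = 160 (f(Y) = 4 - 1*(-156) = 4 + 156 = 160)
(82291/f(-97))/((-1*73393)) = (82291/160)/((-1*73393)) = (82291*(1/160))/(-73393) = (82291/160)*(-1/73393) = -82291/11742880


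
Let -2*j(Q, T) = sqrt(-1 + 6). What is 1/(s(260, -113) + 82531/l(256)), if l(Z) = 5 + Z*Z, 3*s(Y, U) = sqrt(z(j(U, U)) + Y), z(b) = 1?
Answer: -5409164271/117761691788 + 4295622681*sqrt(29)/117761691788 ≈ 0.15050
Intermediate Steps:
j(Q, T) = -sqrt(5)/2 (j(Q, T) = -sqrt(-1 + 6)/2 = -sqrt(5)/2)
s(Y, U) = sqrt(1 + Y)/3
l(Z) = 5 + Z**2
1/(s(260, -113) + 82531/l(256)) = 1/(sqrt(1 + 260)/3 + 82531/(5 + 256**2)) = 1/(sqrt(261)/3 + 82531/(5 + 65536)) = 1/((3*sqrt(29))/3 + 82531/65541) = 1/(sqrt(29) + 82531*(1/65541)) = 1/(sqrt(29) + 82531/65541) = 1/(82531/65541 + sqrt(29))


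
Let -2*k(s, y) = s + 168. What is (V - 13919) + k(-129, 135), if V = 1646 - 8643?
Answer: -41871/2 ≈ -20936.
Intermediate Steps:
V = -6997
k(s, y) = -84 - s/2 (k(s, y) = -(s + 168)/2 = -(168 + s)/2 = -84 - s/2)
(V - 13919) + k(-129, 135) = (-6997 - 13919) + (-84 - ½*(-129)) = -20916 + (-84 + 129/2) = -20916 - 39/2 = -41871/2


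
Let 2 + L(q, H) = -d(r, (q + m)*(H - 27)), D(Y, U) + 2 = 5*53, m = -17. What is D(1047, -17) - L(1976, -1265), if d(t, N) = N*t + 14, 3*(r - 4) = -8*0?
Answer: -10123833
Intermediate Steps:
r = 4 (r = 4 + (-8*0)/3 = 4 + (⅓)*0 = 4 + 0 = 4)
D(Y, U) = 263 (D(Y, U) = -2 + 5*53 = -2 + 265 = 263)
d(t, N) = 14 + N*t
L(q, H) = -16 - 4*(-27 + H)*(-17 + q) (L(q, H) = -2 - (14 + ((q - 17)*(H - 27))*4) = -2 - (14 + ((-17 + q)*(-27 + H))*4) = -2 - (14 + ((-27 + H)*(-17 + q))*4) = -2 - (14 + 4*(-27 + H)*(-17 + q)) = -2 + (-14 - 4*(-27 + H)*(-17 + q)) = -16 - 4*(-27 + H)*(-17 + q))
D(1047, -17) - L(1976, -1265) = 263 - (-1852 + 68*(-1265) + 108*1976 - 4*(-1265)*1976) = 263 - (-1852 - 86020 + 213408 + 9998560) = 263 - 1*10124096 = 263 - 10124096 = -10123833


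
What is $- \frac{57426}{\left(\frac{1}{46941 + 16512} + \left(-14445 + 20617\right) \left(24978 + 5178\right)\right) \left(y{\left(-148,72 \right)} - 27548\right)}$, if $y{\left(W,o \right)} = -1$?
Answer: $\frac{23816026}{2126504079546101} \approx 1.12 \cdot 10^{-8}$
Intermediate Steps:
$- \frac{57426}{\left(\frac{1}{46941 + 16512} + \left(-14445 + 20617\right) \left(24978 + 5178\right)\right) \left(y{\left(-148,72 \right)} - 27548\right)} = - \frac{57426}{\left(\frac{1}{46941 + 16512} + \left(-14445 + 20617\right) \left(24978 + 5178\right)\right) \left(-1 - 27548\right)} = - \frac{57426}{\left(\frac{1}{63453} + 6172 \cdot 30156\right) \left(-27549\right)} = - \frac{57426}{\left(\frac{1}{63453} + 186122832\right) \left(-27549\right)} = - \frac{57426}{\frac{11810052058897}{63453} \left(-27549\right)} = - \frac{57426}{- \frac{108451708056851151}{21151}} = \left(-57426\right) \left(- \frac{21151}{108451708056851151}\right) = \frac{23816026}{2126504079546101}$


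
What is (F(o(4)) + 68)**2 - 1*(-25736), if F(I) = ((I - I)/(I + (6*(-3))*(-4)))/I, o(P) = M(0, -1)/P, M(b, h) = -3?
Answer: 30360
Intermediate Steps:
o(P) = -3/P
F(I) = 0 (F(I) = (0/(I - 18*(-4)))/I = (0/(I + 72))/I = (0/(72 + I))/I = 0/I = 0)
(F(o(4)) + 68)**2 - 1*(-25736) = (0 + 68)**2 - 1*(-25736) = 68**2 + 25736 = 4624 + 25736 = 30360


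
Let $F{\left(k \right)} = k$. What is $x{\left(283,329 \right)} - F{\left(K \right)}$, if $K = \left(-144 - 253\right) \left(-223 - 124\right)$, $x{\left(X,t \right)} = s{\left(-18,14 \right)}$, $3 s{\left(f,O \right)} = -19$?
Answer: $- \frac{413296}{3} \approx -1.3777 \cdot 10^{5}$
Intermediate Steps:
$s{\left(f,O \right)} = - \frac{19}{3}$ ($s{\left(f,O \right)} = \frac{1}{3} \left(-19\right) = - \frac{19}{3}$)
$x{\left(X,t \right)} = - \frac{19}{3}$
$K = 137759$ ($K = \left(-397\right) \left(-347\right) = 137759$)
$x{\left(283,329 \right)} - F{\left(K \right)} = - \frac{19}{3} - 137759 = - \frac{413296}{3}$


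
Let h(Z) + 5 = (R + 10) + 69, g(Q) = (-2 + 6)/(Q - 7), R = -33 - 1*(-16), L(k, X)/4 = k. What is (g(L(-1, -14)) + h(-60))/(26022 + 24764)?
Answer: 623/558646 ≈ 0.0011152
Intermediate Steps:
L(k, X) = 4*k
R = -17 (R = -33 + 16 = -17)
g(Q) = 4/(-7 + Q)
h(Z) = 57 (h(Z) = -5 + ((-17 + 10) + 69) = -5 + (-7 + 69) = -5 + 62 = 57)
(g(L(-1, -14)) + h(-60))/(26022 + 24764) = (4/(-7 + 4*(-1)) + 57)/(26022 + 24764) = (4/(-7 - 4) + 57)/50786 = (4/(-11) + 57)*(1/50786) = (4*(-1/11) + 57)*(1/50786) = (-4/11 + 57)*(1/50786) = (623/11)*(1/50786) = 623/558646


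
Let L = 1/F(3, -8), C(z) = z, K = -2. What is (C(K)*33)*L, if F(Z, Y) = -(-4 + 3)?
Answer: -66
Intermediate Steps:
F(Z, Y) = 1 (F(Z, Y) = -1*(-1) = 1)
L = 1 (L = 1/1 = 1)
(C(K)*33)*L = -2*33*1 = -66*1 = -66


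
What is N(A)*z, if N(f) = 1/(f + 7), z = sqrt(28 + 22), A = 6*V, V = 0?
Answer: 5*sqrt(2)/7 ≈ 1.0102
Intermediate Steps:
A = 0 (A = 6*0 = 0)
z = 5*sqrt(2) (z = sqrt(50) = 5*sqrt(2) ≈ 7.0711)
N(f) = 1/(7 + f)
N(A)*z = (5*sqrt(2))/(7 + 0) = (5*sqrt(2))/7 = 5*sqrt(2)/7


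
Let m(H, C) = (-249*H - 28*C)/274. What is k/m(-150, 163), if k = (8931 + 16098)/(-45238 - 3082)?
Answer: -3428973/792109760 ≈ -0.0043289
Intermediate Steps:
m(H, C) = -249*H/274 - 14*C/137 (m(H, C) = (-249*H - 28*C)*(1/274) = -249*H/274 - 14*C/137)
k = -25029/48320 (k = 25029/(-48320) = 25029*(-1/48320) = -25029/48320 ≈ -0.51798)
k/m(-150, 163) = -25029/(48320*(-249/274*(-150) - 14/137*163)) = -25029/(48320*(18675/137 - 2282/137)) = -25029/(48320*16393/137) = -25029/48320*137/16393 = -3428973/792109760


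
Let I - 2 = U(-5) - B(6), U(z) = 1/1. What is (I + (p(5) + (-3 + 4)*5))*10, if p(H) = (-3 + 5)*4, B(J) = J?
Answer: 100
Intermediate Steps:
U(z) = 1
p(H) = 8 (p(H) = 2*4 = 8)
I = -3 (I = 2 + (1 - 1*6) = 2 + (1 - 6) = 2 - 5 = -3)
(I + (p(5) + (-3 + 4)*5))*10 = (-3 + (8 + (-3 + 4)*5))*10 = (-3 + (8 + 1*5))*10 = (-3 + (8 + 5))*10 = (-3 + 13)*10 = 10*10 = 100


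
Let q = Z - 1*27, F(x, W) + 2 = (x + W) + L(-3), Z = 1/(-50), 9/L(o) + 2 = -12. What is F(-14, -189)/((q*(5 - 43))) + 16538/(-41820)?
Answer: -1119148676/1878585765 ≈ -0.59574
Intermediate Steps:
L(o) = -9/14 (L(o) = 9/(-2 - 12) = 9/(-14) = 9*(-1/14) = -9/14)
Z = -1/50 ≈ -0.020000
F(x, W) = -37/14 + W + x (F(x, W) = -2 + ((x + W) - 9/14) = -2 + ((W + x) - 9/14) = -2 + (-9/14 + W + x) = -37/14 + W + x)
q = -1351/50 (q = -1/50 - 1*27 = -1/50 - 27 = -1351/50 ≈ -27.020)
F(-14, -189)/((q*(5 - 43))) + 16538/(-41820) = (-37/14 - 189 - 14)/((-1351*(5 - 43)/50)) + 16538/(-41820) = -2879/(14*((-1351/50*(-38)))) + 16538*(-1/41820) = -2879/(14*25669/25) - 8269/20910 = -2879/14*25/25669 - 8269/20910 = -71975/359366 - 8269/20910 = -1119148676/1878585765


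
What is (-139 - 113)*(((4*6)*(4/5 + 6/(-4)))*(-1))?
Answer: -21168/5 ≈ -4233.6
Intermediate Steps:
(-139 - 113)*(((4*6)*(4/5 + 6/(-4)))*(-1)) = -252*24*(4*(1/5) + 6*(-1/4))*(-1) = -252*24*(4/5 - 3/2)*(-1) = -252*24*(-7/10)*(-1) = -(-21168)*(-1)/5 = -252*84/5 = -21168/5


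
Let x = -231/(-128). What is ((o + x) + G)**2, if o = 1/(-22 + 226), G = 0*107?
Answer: 139546969/42614784 ≈ 3.2746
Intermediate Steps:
G = 0
x = 231/128 (x = -231*(-1/128) = 231/128 ≈ 1.8047)
o = 1/204 ≈ 0.0049020
((o + x) + G)**2 = ((1/204 + 231/128) + 0)**2 = (11813/6528 + 0)**2 = (11813/6528)**2 = 139546969/42614784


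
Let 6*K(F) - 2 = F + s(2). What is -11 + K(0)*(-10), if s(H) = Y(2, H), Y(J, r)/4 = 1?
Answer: -21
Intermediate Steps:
Y(J, r) = 4 (Y(J, r) = 4*1 = 4)
s(H) = 4
K(F) = 1 + F/6 (K(F) = ⅓ + (F + 4)/6 = ⅓ + (4 + F)/6 = ⅓ + (⅔ + F/6) = 1 + F/6)
-11 + K(0)*(-10) = -11 + (1 + (⅙)*0)*(-10) = -11 + (1 + 0)*(-10) = -11 + 1*(-10) = -11 - 10 = -21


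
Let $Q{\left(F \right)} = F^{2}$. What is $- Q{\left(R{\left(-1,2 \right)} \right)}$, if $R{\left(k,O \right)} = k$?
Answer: $-1$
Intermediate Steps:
$- Q{\left(R{\left(-1,2 \right)} \right)} = - \left(-1\right)^{2} = \left(-1\right) 1 = -1$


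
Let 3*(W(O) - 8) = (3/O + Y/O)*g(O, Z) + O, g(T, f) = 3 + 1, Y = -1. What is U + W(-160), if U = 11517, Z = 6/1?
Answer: 229433/20 ≈ 11472.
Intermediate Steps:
Z = 6 (Z = 6*1 = 6)
g(T, f) = 4
W(O) = 8 + O/3 + 8/(3*O) (W(O) = 8 + ((3/O - 1/O)*4 + O)/3 = 8 + ((2/O)*4 + O)/3 = 8 + (8/O + O)/3 = 8 + (O + 8/O)/3 = 8 + (O/3 + 8/(3*O)) = 8 + O/3 + 8/(3*O))
U + W(-160) = 11517 + (⅓)*(8 - 160*(24 - 160))/(-160) = 11517 + (⅓)*(-1/160)*(8 - 160*(-136)) = 11517 + (⅓)*(-1/160)*(8 + 21760) = 11517 + (⅓)*(-1/160)*21768 = 11517 - 907/20 = 229433/20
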